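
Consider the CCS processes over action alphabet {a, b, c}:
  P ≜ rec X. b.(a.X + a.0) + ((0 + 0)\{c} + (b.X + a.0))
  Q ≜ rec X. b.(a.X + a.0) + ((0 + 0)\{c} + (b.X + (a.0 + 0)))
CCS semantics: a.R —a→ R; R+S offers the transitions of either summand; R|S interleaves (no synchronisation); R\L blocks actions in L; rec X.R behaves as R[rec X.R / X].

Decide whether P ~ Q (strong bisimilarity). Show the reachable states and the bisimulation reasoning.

P ~ Q

Reachable graph of P (3 states):
  p0 = rec X. b.(a.X + a.0) + ((0 + 0)\{c} + (b.X + a.0)) :: —a→ p1, —b→ p0, —b→ p2
  p1 = 0 :: ·
  p2 = a.(rec X. b.(a.X + a.0) + ((0 + 0)\{c} + (b.X + a.0))) + a.0 :: —a→ p0, —a→ p1
Reachable graph of Q (3 states):
  q0 = rec X. b.(a.X + a.0) + ((0 + 0)\{c} + (b.X + (a.0 + 0))) :: —a→ q1, —b→ q0, —b→ q2
  q1 = 0 :: ·
  q2 = a.(rec X. b.(a.X + a.0) + ((0 + 0)\{c} + (b.X + (a.0 + 0)))) + a.0 :: —a→ q0, —a→ q1
Coarsest stable partition (strong bisimilarity classes):
  B0 = {p0, q0}
  B1 = {p2, q2}
  B2 = {p1, q1}
p0 ∈ B0, q0 ∈ B0 → same block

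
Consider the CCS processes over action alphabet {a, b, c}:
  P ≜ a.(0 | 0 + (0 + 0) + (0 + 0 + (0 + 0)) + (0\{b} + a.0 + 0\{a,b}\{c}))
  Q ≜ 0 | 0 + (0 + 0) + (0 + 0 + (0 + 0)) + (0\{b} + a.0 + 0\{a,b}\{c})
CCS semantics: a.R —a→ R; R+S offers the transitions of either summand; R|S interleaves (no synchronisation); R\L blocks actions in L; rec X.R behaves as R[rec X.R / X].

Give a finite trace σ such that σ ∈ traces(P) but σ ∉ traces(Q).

aa

P's transition system — 3 states:
  p0 = a.(0 | 0 + (0 + 0) + (0 + 0 + (0 + 0)) + (0\{b} + a.0 + 0\{a,b}\{c})) → —a→ p1
  p1 = 0 | 0 + (0 + 0) + (0 + 0 + (0 + 0)) + (0\{b} + a.0 + 0\{a,b}\{c}) → —a→ p2
  p2 = 0 → ·
Q's transition system — 2 states:
  q0 = 0 | 0 + (0 + 0) + (0 + 0 + (0 + 0)) + (0\{b} + a.0 + 0\{a,b}\{c}) → —a→ q1
  q1 = 0 → ·
Executing aa from P (initial set {p0}):
  step 1 (a): {p1}
  step 2 (a): {p2}
  — P admits the full trace.
Executing aa from Q (initial set {q0}):
  step 1 (a): {q1}
  step 2 (a): ∅  — Q cannot continue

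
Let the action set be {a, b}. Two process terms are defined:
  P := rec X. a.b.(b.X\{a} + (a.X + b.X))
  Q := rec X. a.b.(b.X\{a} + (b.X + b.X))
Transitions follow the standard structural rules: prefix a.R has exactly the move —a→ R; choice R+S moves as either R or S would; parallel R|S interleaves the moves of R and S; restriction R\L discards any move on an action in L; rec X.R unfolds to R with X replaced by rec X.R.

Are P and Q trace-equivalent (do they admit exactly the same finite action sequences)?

trace-distinct — witness ⟨aba⟩

LTS(P): 4 reachable states
  s0 = rec X. a.b.(b.X\{a} + (a.X + b.X)) has moves ··a··> s1
  s1 = b.(b.(rec X. a.b.(b.X\{a} + (a.X + b.X)))\{a} + (a.(rec X. a.b.(b.X\{a} + (a.X + b.X))) + b.(rec X. a.b.(b.X\{a} + (a.X + b.X))))) has moves ··b··> s2
  s2 = b.(rec X. a.b.(b.X\{a} + (a.X + b.X)))\{a} + (a.(rec X. a.b.(b.X\{a} + (a.X + b.X))) + b.(rec X. a.b.(b.X\{a} + (a.X + b.X)))) has moves ··a··> s0, ··b··> s0, ··b··> s3
  s3 = (rec X. a.b.(b.X\{a} + (a.X + b.X)))\{a} has moves deadlocked
LTS(Q): 4 reachable states
  t0 = rec X. a.b.(b.X\{a} + (b.X + b.X)) has moves ··a··> t1
  t1 = b.(b.(rec X. a.b.(b.X\{a} + (b.X + b.X)))\{a} + (b.(rec X. a.b.(b.X\{a} + (b.X + b.X))) + b.(rec X. a.b.(b.X\{a} + (b.X + b.X))))) has moves ··b··> t2
  t2 = b.(rec X. a.b.(b.X\{a} + (b.X + b.X)))\{a} + (b.(rec X. a.b.(b.X\{a} + (b.X + b.X))) + b.(rec X. a.b.(b.X\{a} + (b.X + b.X)))) has moves ··b··> t0, ··b··> t3
  t3 = (rec X. a.b.(b.X\{a} + (b.X + b.X)))\{a} has moves deadlocked
Executing aba from P (initial set {s0}):
  after a @ step 1: {s1}
  after b @ step 2: {s2}
  after a @ step 3: {s0}
  P completes σ.
Executing aba from Q (initial set {t0}):
  after a @ step 1: {t1}
  after b @ step 2: {t2}
  after a @ step 3: ∅  — Q cannot continue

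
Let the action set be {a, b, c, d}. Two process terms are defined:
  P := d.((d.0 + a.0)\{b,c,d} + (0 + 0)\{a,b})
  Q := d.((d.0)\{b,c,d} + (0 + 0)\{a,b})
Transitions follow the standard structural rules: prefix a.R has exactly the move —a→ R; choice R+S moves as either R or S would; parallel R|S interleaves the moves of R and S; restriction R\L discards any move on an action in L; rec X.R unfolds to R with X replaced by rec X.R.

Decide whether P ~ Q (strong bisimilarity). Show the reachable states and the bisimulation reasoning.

NO

Reachable graph of P (3 states):
  u0 = d.((d.0 + a.0)\{b,c,d} + (0 + 0)\{a,b}) has moves =d=> u1
  u1 = (d.0 + a.0)\{b,c,d} + (0 + 0)\{a,b} has moves =a=> u2
  u2 = 0\{b,c,d} has moves ·
Reachable graph of Q (2 states):
  v0 = d.((d.0)\{b,c,d} + (0 + 0)\{a,b}) has moves =d=> v1
  v1 = (d.0)\{b,c,d} + (0 + 0)\{a,b} has moves ·
Coarsest stable partition (strong bisimilarity classes):
  B0 = {u0}
  B1 = {u1}
  B2 = {u2, v1}
  B3 = {v0}
u0 ∈ B0, v0 ∈ B3 → different blocks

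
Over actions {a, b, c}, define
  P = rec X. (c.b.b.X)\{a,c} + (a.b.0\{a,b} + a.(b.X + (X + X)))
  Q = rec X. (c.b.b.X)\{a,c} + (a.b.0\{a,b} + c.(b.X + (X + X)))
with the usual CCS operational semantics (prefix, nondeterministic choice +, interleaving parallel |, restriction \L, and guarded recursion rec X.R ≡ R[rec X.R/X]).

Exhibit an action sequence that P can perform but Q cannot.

Reachable graph of P (4 states):
  m0 = rec X. (c.b.b.X)\{a,c} + (a.b.0\{a,b} + a.(b.X + (X + X))) has moves ··a··> m1, ··a··> m2
  m1 = b.(rec X. (c.b.b.X)\{a,c} + (a.b.0\{a,b} + a.(b.X + (X + X)))) + ((rec X. (c.b.b.X)\{a,c} + (a.b.0\{a,b} + a.(b.X + (X + X)))) + (rec X. (c.b.b.X)\{a,c} + (a.b.0\{a,b} + a.(b.X + (X + X))))) has moves ··a··> m1, ··a··> m2, ··b··> m0
  m2 = b.0\{a,b} has moves ··b··> m3
  m3 = 0\{a,b} has moves ∅
Reachable graph of Q (4 states):
  n0 = rec X. (c.b.b.X)\{a,c} + (a.b.0\{a,b} + c.(b.X + (X + X))) has moves ··a··> n1, ··c··> n2
  n1 = b.0\{a,b} has moves ··b··> n3
  n2 = b.(rec X. (c.b.b.X)\{a,c} + (a.b.0\{a,b} + c.(b.X + (X + X)))) + ((rec X. (c.b.b.X)\{a,c} + (a.b.0\{a,b} + c.(b.X + (X + X)))) + (rec X. (c.b.b.X)\{a,c} + (a.b.0\{a,b} + c.(b.X + (X + X))))) has moves ··a··> n1, ··b··> n0, ··c··> n2
  n3 = 0\{a,b} has moves ∅
Run σ = ⟨aa⟩ on P: start {m0}
  after a @ step 1: {m1, m2}
  after a @ step 2: {m1, m2}
  ✓ P
Run σ = ⟨aa⟩ on Q: start {n0}
  after a @ step 1: {n1}
  after a @ step 2: no successor for Q

aa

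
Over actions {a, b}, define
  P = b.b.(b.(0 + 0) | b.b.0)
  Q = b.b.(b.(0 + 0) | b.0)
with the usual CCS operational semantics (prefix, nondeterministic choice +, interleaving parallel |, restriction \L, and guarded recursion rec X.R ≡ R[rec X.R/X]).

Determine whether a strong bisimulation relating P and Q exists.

P's transition system — 8 states:
  s0 = b.b.(b.(0 + 0) | b.b.0) ⊢ —b→ s1
  s1 = b.(b.(0 + 0) | b.b.0) ⊢ —b→ s2
  s2 = b.(0 + 0) | b.b.0 ⊢ —b→ s3, —b→ s4
  s3 = (0 + 0) | b.b.0 ⊢ —b→ s5
  s4 = b.(0 + 0) | b.0 ⊢ —b→ s5, —b→ s6
  s5 = (0 + 0) | b.0 ⊢ —b→ s7
  s6 = b.(0 + 0) | 0 ⊢ —b→ s7
  s7 = (0 + 0) | 0 ⊢ ·
Q's transition system — 6 states:
  t0 = b.b.(b.(0 + 0) | b.0) ⊢ —b→ t1
  t1 = b.(b.(0 + 0) | b.0) ⊢ —b→ t2
  t2 = b.(0 + 0) | b.0 ⊢ —b→ t3, —b→ t4
  t3 = (0 + 0) | b.0 ⊢ —b→ t5
  t4 = b.(0 + 0) | 0 ⊢ —b→ t5
  t5 = (0 + 0) | 0 ⊢ ·
Coarsest stable partition (strong bisimilarity classes):
  B0 = {s0}
  B1 = {s1, t0}
  B2 = {s2, t1}
  B3 = {s3, s4, t2}
  B4 = {s5, s6, t3, t4}
  B5 = {s7, t5}
s0 ∈ B0, t0 ∈ B1 → different blocks

P ≁ Q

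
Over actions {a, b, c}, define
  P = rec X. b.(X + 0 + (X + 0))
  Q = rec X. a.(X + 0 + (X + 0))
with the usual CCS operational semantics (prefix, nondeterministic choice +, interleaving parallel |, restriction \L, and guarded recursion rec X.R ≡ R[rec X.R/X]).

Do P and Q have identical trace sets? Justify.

Reachable graph of P (2 states):
  p0 = rec X. b.(X + 0 + (X + 0)) ⊢ -b-> p1
  p1 = (rec X. b.(X + 0 + (X + 0))) + 0 + ((rec X. b.(X + 0 + (X + 0))) + 0) ⊢ -b-> p1
Reachable graph of Q (2 states):
  q0 = rec X. a.(X + 0 + (X + 0)) ⊢ -a-> q1
  q1 = (rec X. a.(X + 0 + (X + 0))) + 0 + ((rec X. a.(X + 0 + (X + 0))) + 0) ⊢ -a-> q1
Trace ⟨b⟩ through P, begin at {p0}:
  [1] b ⇒ {p1}
  — P admits the full trace.
Trace ⟨b⟩ through Q, begin at {q0}:
  [1] b ⇒ no successor for Q

trace-distinct — witness ⟨b⟩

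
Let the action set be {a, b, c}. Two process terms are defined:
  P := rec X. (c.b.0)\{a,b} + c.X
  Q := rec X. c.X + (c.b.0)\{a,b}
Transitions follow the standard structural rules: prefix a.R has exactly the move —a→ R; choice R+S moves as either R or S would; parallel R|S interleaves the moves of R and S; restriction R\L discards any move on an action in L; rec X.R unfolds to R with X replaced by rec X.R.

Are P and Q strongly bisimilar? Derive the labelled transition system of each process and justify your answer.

P's transition system — 2 states:
  s0 = rec X. (c.b.0)\{a,b} + c.X | --c--▸ s0, --c--▸ s1
  s1 = (b.0)\{a,b} | ∅
Q's transition system — 2 states:
  t0 = rec X. c.X + (c.b.0)\{a,b} | --c--▸ t0, --c--▸ t1
  t1 = (b.0)\{a,b} | ∅
Partition-refinement fixed point:
  B0 = {s0, t0}
  B1 = {s1, t1}
s0 ∈ B0, t0 ∈ B0 → same block

YES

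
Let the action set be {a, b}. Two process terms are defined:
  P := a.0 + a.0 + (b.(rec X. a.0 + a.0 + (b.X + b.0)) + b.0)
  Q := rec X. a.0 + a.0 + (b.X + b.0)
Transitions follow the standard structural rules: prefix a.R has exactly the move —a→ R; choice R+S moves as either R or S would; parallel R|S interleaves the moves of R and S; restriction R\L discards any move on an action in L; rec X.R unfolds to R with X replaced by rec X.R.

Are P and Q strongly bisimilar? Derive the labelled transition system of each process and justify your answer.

YES

LTS(P): 3 reachable states
  s0 = a.0 + a.0 + (b.(rec X. a.0 + a.0 + (b.X + b.0)) + b.0) :: —a→ s1, —b→ s1, —b→ s2
  s1 = 0 :: stopped
  s2 = rec X. a.0 + a.0 + (b.X + b.0) :: —a→ s1, —b→ s1, —b→ s2
LTS(Q): 2 reachable states
  t0 = rec X. a.0 + a.0 + (b.X + b.0) :: —a→ t1, —b→ t0, —b→ t1
  t1 = 0 :: stopped
Partition-refinement fixed point:
  B0 = {s0, s2, t0}
  B1 = {s1, t1}
s0 ∈ B0, t0 ∈ B0 → same block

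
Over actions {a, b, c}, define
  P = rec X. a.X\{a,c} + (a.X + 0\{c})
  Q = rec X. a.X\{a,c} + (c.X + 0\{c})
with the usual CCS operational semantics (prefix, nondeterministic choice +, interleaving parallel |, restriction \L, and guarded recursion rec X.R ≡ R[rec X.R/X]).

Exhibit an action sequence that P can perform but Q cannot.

P's transition system — 2 states:
  u0 = rec X. a.X\{a,c} + (a.X + 0\{c}) has moves --a--▸ u0, --a--▸ u1
  u1 = (rec X. a.X\{a,c} + (a.X + 0\{c}))\{a,c} has moves (no moves)
Q's transition system — 2 states:
  v0 = rec X. a.X\{a,c} + (c.X + 0\{c}) has moves --a--▸ v1, --c--▸ v0
  v1 = (rec X. a.X\{a,c} + (c.X + 0\{c}))\{a,c} has moves (no moves)
Trace ⟨aa⟩ through P, begin at {u0}:
  after a @ step 1: {u0, u1}
  after a @ step 2: {u0, u1}
  ✓ P
Trace ⟨aa⟩ through Q, begin at {v0}:
  after a @ step 1: {v1}
  after a @ step 2: no successor for Q

aa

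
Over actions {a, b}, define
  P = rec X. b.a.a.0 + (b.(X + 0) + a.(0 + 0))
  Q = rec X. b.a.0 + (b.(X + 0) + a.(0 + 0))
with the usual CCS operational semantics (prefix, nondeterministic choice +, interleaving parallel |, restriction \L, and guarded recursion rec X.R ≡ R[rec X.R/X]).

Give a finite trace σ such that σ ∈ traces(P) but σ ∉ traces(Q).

Reachable graph of P (6 states):
  s0 = rec X. b.a.a.0 + (b.(X + 0) + a.(0 + 0)) → ··a··> s1, ··b··> s2, ··b··> s3
  s1 = 0 + 0 → ∅
  s2 = (rec X. b.a.a.0 + (b.(X + 0) + a.(0 + 0))) + 0 → ··a··> s1, ··b··> s2, ··b··> s3
  s3 = a.a.0 → ··a··> s4
  s4 = a.0 → ··a··> s5
  s5 = 0 → ∅
Reachable graph of Q (5 states):
  t0 = rec X. b.a.0 + (b.(X + 0) + a.(0 + 0)) → ··a··> t1, ··b··> t2, ··b··> t3
  t1 = 0 + 0 → ∅
  t2 = (rec X. b.a.0 + (b.(X + 0) + a.(0 + 0))) + 0 → ··a··> t1, ··b··> t2, ··b··> t3
  t3 = a.0 → ··a··> t4
  t4 = 0 → ∅
Run σ = ⟨baa⟩ on P: start {s0}
  after b @ step 1: {s2, s3}
  after a @ step 2: {s1, s4}
  after a @ step 3: {s5}
  — P admits the full trace.
Run σ = ⟨baa⟩ on Q: start {t0}
  after b @ step 1: {t2, t3}
  after a @ step 2: {t1, t4}
  after a @ step 3: ∅ (Q stuck)

baa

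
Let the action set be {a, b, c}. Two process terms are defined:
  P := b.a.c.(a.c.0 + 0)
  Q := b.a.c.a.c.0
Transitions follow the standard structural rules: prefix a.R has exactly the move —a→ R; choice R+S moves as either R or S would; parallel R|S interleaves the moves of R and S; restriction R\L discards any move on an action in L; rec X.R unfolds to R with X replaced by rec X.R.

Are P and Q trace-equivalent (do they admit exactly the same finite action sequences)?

P's transition system — 6 states:
  u0 = b.a.c.(a.c.0 + 0) | ··b··> u1
  u1 = a.c.(a.c.0 + 0) | ··a··> u2
  u2 = c.(a.c.0 + 0) | ··c··> u3
  u3 = a.c.0 + 0 | ··a··> u4
  u4 = c.0 | ··c··> u5
  u5 = 0 | (no moves)
Q's transition system — 6 states:
  v0 = b.a.c.a.c.0 | ··b··> v1
  v1 = a.c.a.c.0 | ··a··> v2
  v2 = c.a.c.0 | ··c··> v3
  v3 = a.c.0 | ··a··> v4
  v4 = c.0 | ··c··> v5
  v5 = 0 | (no moves)
Bisimilarity quotient blocks:
  B0 = {u0, v0}
  B1 = {u1, v1}
  B2 = {u2, v2}
  B3 = {u3, v3}
  B4 = {u4, v4}
  B5 = {u5, v5}
u0 ∈ B0, v0 ∈ B0 → same block
Bisimilar ⇒ trace-equivalent.

traces(P) = traces(Q)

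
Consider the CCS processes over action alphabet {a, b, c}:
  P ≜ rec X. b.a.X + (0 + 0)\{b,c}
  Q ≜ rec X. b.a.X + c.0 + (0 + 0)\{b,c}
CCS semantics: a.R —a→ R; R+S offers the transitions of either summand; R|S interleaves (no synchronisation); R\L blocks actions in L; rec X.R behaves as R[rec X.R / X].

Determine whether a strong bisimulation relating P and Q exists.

P's transition system — 2 states:
  p0 = rec X. b.a.X + (0 + 0)\{b,c} → =b=> p1
  p1 = a.(rec X. b.a.X + (0 + 0)\{b,c}) → =a=> p0
Q's transition system — 3 states:
  q0 = rec X. b.a.X + c.0 + (0 + 0)\{b,c} → =b=> q1, =c=> q2
  q1 = a.(rec X. b.a.X + c.0 + (0 + 0)\{b,c}) → =a=> q0
  q2 = 0 → deadlocked
Bisimilarity quotient blocks:
  B0 = {p0}
  B1 = {p1}
  B2 = {q0}
  B3 = {q1}
  B4 = {q2}
p0 ∈ B0, q0 ∈ B2 → different blocks

P ≁ Q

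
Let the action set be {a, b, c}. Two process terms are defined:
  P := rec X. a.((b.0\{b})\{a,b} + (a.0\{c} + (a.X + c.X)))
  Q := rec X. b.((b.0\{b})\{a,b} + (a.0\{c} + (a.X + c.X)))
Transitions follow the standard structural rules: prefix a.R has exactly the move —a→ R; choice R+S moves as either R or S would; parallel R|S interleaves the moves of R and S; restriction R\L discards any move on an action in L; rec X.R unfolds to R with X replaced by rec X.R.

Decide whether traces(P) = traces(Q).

LTS(P): 3 reachable states
  p0 = rec X. a.((b.0\{b})\{a,b} + (a.0\{c} + (a.X + c.X))) | -a-> p1
  p1 = (b.0\{b})\{a,b} + (a.0\{c} + (a.(rec X. a.((b.0\{b})\{a,b} + (a.0\{c} + (a.X + c.X)))) + c.(rec X. a.((b.0\{b})\{a,b} + (a.0\{c} + (a.X + c.X)))))) | -a-> p0, -a-> p2, -c-> p0
  p2 = 0\{c} | ∅
LTS(Q): 3 reachable states
  q0 = rec X. b.((b.0\{b})\{a,b} + (a.0\{c} + (a.X + c.X))) | -b-> q1
  q1 = (b.0\{b})\{a,b} + (a.0\{c} + (a.(rec X. b.((b.0\{b})\{a,b} + (a.0\{c} + (a.X + c.X)))) + c.(rec X. b.((b.0\{b})\{a,b} + (a.0\{c} + (a.X + c.X)))))) | -a-> q0, -a-> q2, -c-> q0
  q2 = 0\{c} | ∅
Executing a from P (initial set {p0}):
  after a @ step 1: {p1}
  P completes σ.
Executing a from Q (initial set {q0}):
  after a @ step 1: no successor for Q

traces(P) ≠ traces(Q) — witness ⟨a⟩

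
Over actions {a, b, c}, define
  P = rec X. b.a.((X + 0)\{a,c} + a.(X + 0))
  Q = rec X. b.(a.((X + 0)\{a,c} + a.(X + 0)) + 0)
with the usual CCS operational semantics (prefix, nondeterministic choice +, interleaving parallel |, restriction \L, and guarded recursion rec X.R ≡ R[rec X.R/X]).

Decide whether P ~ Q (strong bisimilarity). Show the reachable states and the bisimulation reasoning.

Reachable graph of P (5 states):
  s0 = rec X. b.a.((X + 0)\{a,c} + a.(X + 0)) has moves -b-> s1
  s1 = a.(((rec X. b.a.((X + 0)\{a,c} + a.(X + 0))) + 0)\{a,c} + a.((rec X. b.a.((X + 0)\{a,c} + a.(X + 0))) + 0)) has moves -a-> s2
  s2 = ((rec X. b.a.((X + 0)\{a,c} + a.(X + 0))) + 0)\{a,c} + a.((rec X. b.a.((X + 0)\{a,c} + a.(X + 0))) + 0) has moves -a-> s3, -b-> s4
  s3 = (rec X. b.a.((X + 0)\{a,c} + a.(X + 0))) + 0 has moves -b-> s1
  s4 = (a.(((rec X. b.a.((X + 0)\{a,c} + a.(X + 0))) + 0)\{a,c} + a.((rec X. b.a.((X + 0)\{a,c} + a.(X + 0))) + 0)))\{a,c} has moves ·
Reachable graph of Q (5 states):
  t0 = rec X. b.(a.((X + 0)\{a,c} + a.(X + 0)) + 0) has moves -b-> t1
  t1 = a.(((rec X. b.(a.((X + 0)\{a,c} + a.(X + 0)) + 0)) + 0)\{a,c} + a.((rec X. b.(a.((X + 0)\{a,c} + a.(X + 0)) + 0)) + 0)) + 0 has moves -a-> t2
  t2 = ((rec X. b.(a.((X + 0)\{a,c} + a.(X + 0)) + 0)) + 0)\{a,c} + a.((rec X. b.(a.((X + 0)\{a,c} + a.(X + 0)) + 0)) + 0) has moves -a-> t3, -b-> t4
  t3 = (rec X. b.(a.((X + 0)\{a,c} + a.(X + 0)) + 0)) + 0 has moves -b-> t1
  t4 = (a.(((rec X. b.(a.((X + 0)\{a,c} + a.(X + 0)) + 0)) + 0)\{a,c} + a.((rec X. b.(a.((X + 0)\{a,c} + a.(X + 0)) + 0)) + 0)) + 0)\{a,c} has moves ·
Bisimilarity quotient blocks:
  B0 = {s0, s3, t0, t3}
  B1 = {s1, t1}
  B2 = {s2, t2}
  B3 = {s4, t4}
s0 ∈ B0, t0 ∈ B0 → same block

YES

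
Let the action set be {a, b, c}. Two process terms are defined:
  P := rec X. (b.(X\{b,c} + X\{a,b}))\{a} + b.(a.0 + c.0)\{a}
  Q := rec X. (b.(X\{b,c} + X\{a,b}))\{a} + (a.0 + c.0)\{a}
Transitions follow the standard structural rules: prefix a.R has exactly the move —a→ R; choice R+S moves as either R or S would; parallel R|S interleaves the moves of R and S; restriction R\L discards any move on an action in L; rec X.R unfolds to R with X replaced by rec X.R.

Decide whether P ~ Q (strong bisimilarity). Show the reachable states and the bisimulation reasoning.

Reachable graph of P (4 states):
  m0 = rec X. (b.(X\{b,c} + X\{a,b}))\{a} + b.(a.0 + c.0)\{a} | --b--▸ m1, --b--▸ m2
  m1 = ((rec X. (b.(X\{b,c} + X\{a,b}))\{a} + b.(a.0 + c.0)\{a})\{b,c} + (rec X. (b.(X\{b,c} + X\{a,b}))\{a} + b.(a.0 + c.0)\{a})\{a,b})\{a} | stopped
  m2 = (a.0 + c.0)\{a} | --c--▸ m3
  m3 = 0\{a} | stopped
Reachable graph of Q (4 states):
  n0 = rec X. (b.(X\{b,c} + X\{a,b}))\{a} + (a.0 + c.0)\{a} | --b--▸ n1, --c--▸ n2
  n1 = ((rec X. (b.(X\{b,c} + X\{a,b}))\{a} + (a.0 + c.0)\{a})\{b,c} + (rec X. (b.(X\{b,c} + X\{a,b}))\{a} + (a.0 + c.0)\{a})\{a,b})\{a} | --c--▸ n3
  n2 = 0\{a} | stopped
  n3 = 0\{a}\{a,b}\{a} | stopped
Coarsest stable partition (strong bisimilarity classes):
  B0 = {m0}
  B1 = {m1, m3, n2, n3}
  B2 = {m2, n1}
  B3 = {n0}
m0 ∈ B0, n0 ∈ B3 → different blocks

P ≁ Q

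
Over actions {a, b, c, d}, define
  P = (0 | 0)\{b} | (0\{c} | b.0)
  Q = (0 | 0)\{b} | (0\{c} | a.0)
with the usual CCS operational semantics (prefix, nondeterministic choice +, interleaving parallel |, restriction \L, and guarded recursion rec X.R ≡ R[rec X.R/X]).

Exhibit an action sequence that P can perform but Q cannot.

Reachable graph of P (2 states):
  s0 = (0 | 0)\{b} | (0\{c} | b.0) → ··b··> s1
  s1 = (0 | 0)\{b} | (0\{c} | 0) → stopped
Reachable graph of Q (2 states):
  t0 = (0 | 0)\{b} | (0\{c} | a.0) → ··a··> t1
  t1 = (0 | 0)\{b} | (0\{c} | 0) → stopped
Trace ⟨b⟩ through P, begin at {s0}:
  step 1 (b): {s1}
  ✓ P
Trace ⟨b⟩ through Q, begin at {t0}:
  step 1 (b): ∅ (Q stuck)

b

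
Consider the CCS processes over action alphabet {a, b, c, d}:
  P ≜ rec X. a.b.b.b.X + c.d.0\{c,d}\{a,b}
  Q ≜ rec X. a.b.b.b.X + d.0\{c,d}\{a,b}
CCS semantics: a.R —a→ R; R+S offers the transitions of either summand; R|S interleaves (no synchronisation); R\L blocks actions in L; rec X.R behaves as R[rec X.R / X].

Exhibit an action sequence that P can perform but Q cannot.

P's transition system — 6 states:
  m0 = rec X. a.b.b.b.X + c.d.0\{c,d}\{a,b} → -a-> m1, -c-> m2
  m1 = b.b.b.(rec X. a.b.b.b.X + c.d.0\{c,d}\{a,b}) → -b-> m3
  m2 = d.0\{c,d}\{a,b} → -d-> m4
  m3 = b.b.(rec X. a.b.b.b.X + c.d.0\{c,d}\{a,b}) → -b-> m5
  m4 = 0\{c,d}\{a,b} → ·
  m5 = b.(rec X. a.b.b.b.X + c.d.0\{c,d}\{a,b}) → -b-> m0
Q's transition system — 5 states:
  n0 = rec X. a.b.b.b.X + d.0\{c,d}\{a,b} → -a-> n1, -d-> n2
  n1 = b.b.b.(rec X. a.b.b.b.X + d.0\{c,d}\{a,b}) → -b-> n3
  n2 = 0\{c,d}\{a,b} → ·
  n3 = b.b.(rec X. a.b.b.b.X + d.0\{c,d}\{a,b}) → -b-> n4
  n4 = b.(rec X. a.b.b.b.X + d.0\{c,d}\{a,b}) → -b-> n0
Executing c from P (initial set {m0}):
  [1] c ⇒ {m2}
  ✓ P
Executing c from Q (initial set {n0}):
  [1] c ⇒ no successor for Q

c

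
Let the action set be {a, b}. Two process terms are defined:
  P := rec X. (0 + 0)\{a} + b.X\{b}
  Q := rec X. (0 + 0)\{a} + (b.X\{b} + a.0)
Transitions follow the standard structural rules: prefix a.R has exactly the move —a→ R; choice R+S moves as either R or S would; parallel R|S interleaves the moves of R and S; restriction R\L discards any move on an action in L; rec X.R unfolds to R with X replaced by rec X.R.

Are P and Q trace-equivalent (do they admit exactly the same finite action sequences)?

LTS(P): 2 reachable states
  s0 = rec X. (0 + 0)\{a} + b.X\{b} :: --b--▸ s1
  s1 = (rec X. (0 + 0)\{a} + b.X\{b})\{b} :: deadlocked
LTS(Q): 4 reachable states
  t0 = rec X. (0 + 0)\{a} + (b.X\{b} + a.0) :: --a--▸ t1, --b--▸ t2
  t1 = 0 :: deadlocked
  t2 = (rec X. (0 + 0)\{a} + (b.X\{b} + a.0))\{b} :: --a--▸ t3
  t3 = 0\{b} :: deadlocked
Trace ⟨a⟩ through Q, begin at {t0}:
  after a @ step 1: {t1}
  Q completes σ.
Trace ⟨a⟩ through P, begin at {s0}:
  after a @ step 1: ∅ (P stuck)

traces(P) ≠ traces(Q) — witness ⟨a⟩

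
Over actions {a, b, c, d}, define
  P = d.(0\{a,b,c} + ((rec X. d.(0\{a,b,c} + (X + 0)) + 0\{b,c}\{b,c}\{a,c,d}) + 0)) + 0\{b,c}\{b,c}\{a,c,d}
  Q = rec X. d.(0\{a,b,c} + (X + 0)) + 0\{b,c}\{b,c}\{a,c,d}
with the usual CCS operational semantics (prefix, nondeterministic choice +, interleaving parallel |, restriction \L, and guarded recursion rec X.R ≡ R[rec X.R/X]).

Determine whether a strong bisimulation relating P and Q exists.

Reachable graph of P (2 states):
  s0 = d.(0\{a,b,c} + ((rec X. d.(0\{a,b,c} + (X + 0)) + 0\{b,c}\{b,c}\{a,c,d}) + 0)) + 0\{b,c}\{b,c}\{a,c,d} → --d--▸ s1
  s1 = 0\{a,b,c} + ((rec X. d.(0\{a,b,c} + (X + 0)) + 0\{b,c}\{b,c}\{a,c,d}) + 0) → --d--▸ s1
Reachable graph of Q (2 states):
  t0 = rec X. d.(0\{a,b,c} + (X + 0)) + 0\{b,c}\{b,c}\{a,c,d} → --d--▸ t1
  t1 = 0\{a,b,c} + ((rec X. d.(0\{a,b,c} + (X + 0)) + 0\{b,c}\{b,c}\{a,c,d}) + 0) → --d--▸ t1
Coarsest stable partition (strong bisimilarity classes):
  B0 = {s0, s1, t0, t1}
s0 ∈ B0, t0 ∈ B0 → same block

YES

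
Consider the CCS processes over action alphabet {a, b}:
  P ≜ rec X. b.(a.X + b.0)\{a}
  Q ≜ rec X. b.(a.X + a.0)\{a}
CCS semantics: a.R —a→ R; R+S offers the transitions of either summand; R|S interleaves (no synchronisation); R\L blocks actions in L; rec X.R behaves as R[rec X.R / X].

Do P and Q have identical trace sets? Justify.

Reachable graph of P (3 states):
  p0 = rec X. b.(a.X + b.0)\{a} ⊢ --b--▸ p1
  p1 = (a.(rec X. b.(a.X + b.0)\{a}) + b.0)\{a} ⊢ --b--▸ p2
  p2 = 0\{a} ⊢ stopped
Reachable graph of Q (2 states):
  q0 = rec X. b.(a.X + a.0)\{a} ⊢ --b--▸ q1
  q1 = (a.(rec X. b.(a.X + a.0)\{a}) + a.0)\{a} ⊢ stopped
Run σ = ⟨bb⟩ on P: start {p0}
  step 1 (b): {p1}
  step 2 (b): {p2}
  ✓ P
Run σ = ⟨bb⟩ on Q: start {q0}
  step 1 (b): {q1}
  step 2 (b): ∅ (Q stuck)

trace-distinct — witness ⟨bb⟩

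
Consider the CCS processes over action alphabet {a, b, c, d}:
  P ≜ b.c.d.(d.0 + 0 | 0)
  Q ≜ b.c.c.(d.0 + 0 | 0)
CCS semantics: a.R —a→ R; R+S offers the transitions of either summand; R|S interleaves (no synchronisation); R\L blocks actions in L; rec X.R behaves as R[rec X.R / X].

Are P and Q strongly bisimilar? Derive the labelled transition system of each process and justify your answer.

P's transition system — 5 states:
  m0 = b.c.d.(d.0 + 0 | 0) | -b-> m1
  m1 = c.d.(d.0 + 0 | 0) | -c-> m2
  m2 = d.(d.0 + 0 | 0) | -d-> m3
  m3 = d.0 + 0 | 0 | -d-> m4
  m4 = 0 | stopped
Q's transition system — 5 states:
  n0 = b.c.c.(d.0 + 0 | 0) | -b-> n1
  n1 = c.c.(d.0 + 0 | 0) | -c-> n2
  n2 = c.(d.0 + 0 | 0) | -c-> n3
  n3 = d.0 + 0 | 0 | -d-> n4
  n4 = 0 | stopped
Partition-refinement fixed point:
  B0 = {m0}
  B1 = {m1}
  B2 = {m2}
  B3 = {m3, n3}
  B4 = {m4, n4}
  B5 = {n0}
  B6 = {n1}
  B7 = {n2}
m0 ∈ B0, n0 ∈ B5 → different blocks

P ≁ Q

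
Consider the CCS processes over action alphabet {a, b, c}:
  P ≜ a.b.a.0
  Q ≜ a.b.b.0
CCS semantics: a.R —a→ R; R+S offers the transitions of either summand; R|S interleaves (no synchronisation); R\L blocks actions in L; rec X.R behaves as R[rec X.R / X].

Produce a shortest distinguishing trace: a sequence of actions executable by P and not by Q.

aba

P's transition system — 4 states:
  u0 = a.b.a.0 ⊢ =a=> u1
  u1 = b.a.0 ⊢ =b=> u2
  u2 = a.0 ⊢ =a=> u3
  u3 = 0 ⊢ stopped
Q's transition system — 4 states:
  v0 = a.b.b.0 ⊢ =a=> v1
  v1 = b.b.0 ⊢ =b=> v2
  v2 = b.0 ⊢ =b=> v3
  v3 = 0 ⊢ stopped
Trace ⟨aba⟩ through P, begin at {u0}:
  after a @ step 1: {u1}
  after b @ step 2: {u2}
  after a @ step 3: {u3}
  — P admits the full trace.
Trace ⟨aba⟩ through Q, begin at {v0}:
  after a @ step 1: {v1}
  after b @ step 2: {v2}
  after a @ step 3: ∅  — Q cannot continue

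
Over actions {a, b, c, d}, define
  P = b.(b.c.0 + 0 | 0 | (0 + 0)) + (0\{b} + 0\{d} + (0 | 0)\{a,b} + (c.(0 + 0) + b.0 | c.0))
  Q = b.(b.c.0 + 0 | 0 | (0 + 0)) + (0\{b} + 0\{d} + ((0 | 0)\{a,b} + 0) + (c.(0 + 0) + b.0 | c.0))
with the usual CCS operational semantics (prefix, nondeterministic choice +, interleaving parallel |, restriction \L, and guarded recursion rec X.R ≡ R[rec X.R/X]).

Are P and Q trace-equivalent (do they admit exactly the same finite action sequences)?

YES

LTS(P): 8 reachable states
  s0 = b.(b.c.0 + 0 | 0 | (0 + 0)) + (0\{b} + 0\{d} + (0 | 0)\{a,b} + (c.(0 + 0) + b.0 | c.0)) ⊢ ··b··> s1, ··b··> s2, ··c··> s3, ··c··> s4
  s1 = 0 | c.0 ⊢ ··c··> s5
  s2 = b.c.0 + 0 | 0 | (0 + 0) ⊢ ··b··> s6
  s3 = 0 + 0 ⊢ ·
  s4 = b.0 | 0 ⊢ ··b··> s5
  s5 = 0 | 0 ⊢ ·
  s6 = c.0 ⊢ ··c··> s7
  s7 = 0 ⊢ ·
LTS(Q): 8 reachable states
  t0 = b.(b.c.0 + 0 | 0 | (0 + 0)) + (0\{b} + 0\{d} + ((0 | 0)\{a,b} + 0) + (c.(0 + 0) + b.0 | c.0)) ⊢ ··b··> t1, ··b··> t2, ··c··> t3, ··c··> t4
  t1 = 0 | c.0 ⊢ ··c··> t5
  t2 = b.c.0 + 0 | 0 | (0 + 0) ⊢ ··b··> t6
  t3 = 0 + 0 ⊢ ·
  t4 = b.0 | 0 ⊢ ··b··> t5
  t5 = 0 | 0 ⊢ ·
  t6 = c.0 ⊢ ··c··> t7
  t7 = 0 ⊢ ·
Coarsest stable partition (strong bisimilarity classes):
  B0 = {s0, t0}
  B1 = {s2, t2}
  B2 = {s1, s6, t1, t6}
  B3 = {s3, s5, s7, t3, t5, t7}
  B4 = {s4, t4}
s0 ∈ B0, t0 ∈ B0 → same block
Bisimilar ⇒ trace-equivalent.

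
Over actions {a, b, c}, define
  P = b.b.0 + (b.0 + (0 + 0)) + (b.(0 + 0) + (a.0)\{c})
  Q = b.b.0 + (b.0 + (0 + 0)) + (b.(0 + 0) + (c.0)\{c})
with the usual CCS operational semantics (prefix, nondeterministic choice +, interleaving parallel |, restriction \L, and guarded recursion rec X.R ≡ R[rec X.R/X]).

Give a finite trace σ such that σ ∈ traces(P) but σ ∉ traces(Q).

a

Reachable graph of P (5 states):
  s0 = b.b.0 + (b.0 + (0 + 0)) + (b.(0 + 0) + (a.0)\{c}) has moves --a--▸ s1, --b--▸ s2, --b--▸ s3, --b--▸ s4
  s1 = 0\{c} has moves stopped
  s2 = 0 has moves stopped
  s3 = 0 + 0 has moves stopped
  s4 = b.0 has moves --b--▸ s2
Reachable graph of Q (4 states):
  t0 = b.b.0 + (b.0 + (0 + 0)) + (b.(0 + 0) + (c.0)\{c}) has moves --b--▸ t1, --b--▸ t2, --b--▸ t3
  t1 = 0 has moves stopped
  t2 = 0 + 0 has moves stopped
  t3 = b.0 has moves --b--▸ t1
Executing a from P (initial set {s0}):
  after a @ step 1: {s1}
  — P admits the full trace.
Executing a from Q (initial set {t0}):
  after a @ step 1: no successor for Q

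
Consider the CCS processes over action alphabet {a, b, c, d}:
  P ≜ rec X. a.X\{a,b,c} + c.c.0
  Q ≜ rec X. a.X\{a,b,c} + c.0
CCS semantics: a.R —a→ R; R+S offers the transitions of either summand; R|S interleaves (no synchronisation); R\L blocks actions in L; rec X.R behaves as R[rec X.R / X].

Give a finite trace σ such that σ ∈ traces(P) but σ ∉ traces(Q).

cc

Reachable graph of P (4 states):
  p0 = rec X. a.X\{a,b,c} + c.c.0 | ··a··> p1, ··c··> p2
  p1 = (rec X. a.X\{a,b,c} + c.c.0)\{a,b,c} | deadlocked
  p2 = c.0 | ··c··> p3
  p3 = 0 | deadlocked
Reachable graph of Q (3 states):
  q0 = rec X. a.X\{a,b,c} + c.0 | ··a··> q1, ··c··> q2
  q1 = (rec X. a.X\{a,b,c} + c.0)\{a,b,c} | deadlocked
  q2 = 0 | deadlocked
Executing cc from P (initial set {p0}):
  [1] c ⇒ {p2}
  [2] c ⇒ {p3}
  — P admits the full trace.
Executing cc from Q (initial set {q0}):
  [1] c ⇒ {q2}
  [2] c ⇒ ∅  — Q cannot continue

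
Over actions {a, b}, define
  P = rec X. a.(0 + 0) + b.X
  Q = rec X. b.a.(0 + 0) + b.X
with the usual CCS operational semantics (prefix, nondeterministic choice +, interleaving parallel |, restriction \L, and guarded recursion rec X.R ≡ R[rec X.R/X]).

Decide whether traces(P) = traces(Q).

P's transition system — 2 states:
  p0 = rec X. a.(0 + 0) + b.X :: ··a··> p1, ··b··> p0
  p1 = 0 + 0 :: (no moves)
Q's transition system — 3 states:
  q0 = rec X. b.a.(0 + 0) + b.X :: ··b··> q0, ··b··> q1
  q1 = a.(0 + 0) :: ··a··> q2
  q2 = 0 + 0 :: (no moves)
Run σ = ⟨a⟩ on P: start {p0}
  [1] a ⇒ {p1}
  ✓ P
Run σ = ⟨a⟩ on Q: start {q0}
  [1] a ⇒ no successor for Q

NO — witness ⟨a⟩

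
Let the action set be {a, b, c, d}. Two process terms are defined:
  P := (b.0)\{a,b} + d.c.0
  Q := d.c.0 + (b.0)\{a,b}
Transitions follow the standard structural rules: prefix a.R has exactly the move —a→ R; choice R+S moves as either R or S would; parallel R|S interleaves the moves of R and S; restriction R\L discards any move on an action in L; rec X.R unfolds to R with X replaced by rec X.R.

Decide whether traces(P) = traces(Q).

YES

LTS(P): 3 reachable states
  s0 = (b.0)\{a,b} + d.c.0 :: =d=> s1
  s1 = c.0 :: =c=> s2
  s2 = 0 :: deadlocked
LTS(Q): 3 reachable states
  t0 = d.c.0 + (b.0)\{a,b} :: =d=> t1
  t1 = c.0 :: =c=> t2
  t2 = 0 :: deadlocked
Partition-refinement fixed point:
  B0 = {s0, t0}
  B1 = {s1, t1}
  B2 = {s2, t2}
s0 ∈ B0, t0 ∈ B0 → same block
Bisimilar ⇒ trace-equivalent.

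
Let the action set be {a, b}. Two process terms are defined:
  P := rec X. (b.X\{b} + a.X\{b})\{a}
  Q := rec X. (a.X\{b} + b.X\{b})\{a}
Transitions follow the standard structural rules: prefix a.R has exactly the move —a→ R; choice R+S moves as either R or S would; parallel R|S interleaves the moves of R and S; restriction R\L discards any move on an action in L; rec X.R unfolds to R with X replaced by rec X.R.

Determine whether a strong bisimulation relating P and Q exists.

P's transition system — 2 states:
  m0 = rec X. (b.X\{b} + a.X\{b})\{a} → ··b··> m1
  m1 = (rec X. (b.X\{b} + a.X\{b})\{a})\{b}\{a} → deadlocked
Q's transition system — 2 states:
  n0 = rec X. (a.X\{b} + b.X\{b})\{a} → ··b··> n1
  n1 = (rec X. (a.X\{b} + b.X\{b})\{a})\{b}\{a} → deadlocked
Coarsest stable partition (strong bisimilarity classes):
  B0 = {m0, n0}
  B1 = {m1, n1}
m0 ∈ B0, n0 ∈ B0 → same block

P ~ Q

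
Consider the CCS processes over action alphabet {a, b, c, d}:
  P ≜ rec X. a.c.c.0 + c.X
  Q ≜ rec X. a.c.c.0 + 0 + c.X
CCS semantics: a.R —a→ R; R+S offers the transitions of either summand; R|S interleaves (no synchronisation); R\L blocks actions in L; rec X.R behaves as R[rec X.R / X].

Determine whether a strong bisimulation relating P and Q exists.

bisimilar

Reachable graph of P (4 states):
  m0 = rec X. a.c.c.0 + c.X has moves -a-> m1, -c-> m0
  m1 = c.c.0 has moves -c-> m2
  m2 = c.0 has moves -c-> m3
  m3 = 0 has moves ·
Reachable graph of Q (4 states):
  n0 = rec X. a.c.c.0 + 0 + c.X has moves -a-> n1, -c-> n0
  n1 = c.c.0 has moves -c-> n2
  n2 = c.0 has moves -c-> n3
  n3 = 0 has moves ·
Bisimilarity quotient blocks:
  B0 = {m0, n0}
  B1 = {m1, n1}
  B2 = {m2, n2}
  B3 = {m3, n3}
m0 ∈ B0, n0 ∈ B0 → same block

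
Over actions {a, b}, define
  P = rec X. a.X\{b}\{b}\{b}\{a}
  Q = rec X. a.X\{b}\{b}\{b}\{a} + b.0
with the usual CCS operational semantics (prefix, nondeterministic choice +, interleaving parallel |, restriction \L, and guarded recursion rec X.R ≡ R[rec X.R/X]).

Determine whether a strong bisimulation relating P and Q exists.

not bisimilar

P's transition system — 2 states:
  s0 = rec X. a.X\{b}\{b}\{b}\{a} ⊢ ··a··> s1
  s1 = (rec X. a.X\{b}\{b}\{b}\{a})\{b}\{b}\{b}\{a} ⊢ ·
Q's transition system — 3 states:
  t0 = rec X. a.X\{b}\{b}\{b}\{a} + b.0 ⊢ ··a··> t1, ··b··> t2
  t1 = (rec X. a.X\{b}\{b}\{b}\{a} + b.0)\{b}\{b}\{b}\{a} ⊢ ·
  t2 = 0 ⊢ ·
Coarsest stable partition (strong bisimilarity classes):
  B0 = {s0}
  B1 = {s1, t1, t2}
  B2 = {t0}
s0 ∈ B0, t0 ∈ B2 → different blocks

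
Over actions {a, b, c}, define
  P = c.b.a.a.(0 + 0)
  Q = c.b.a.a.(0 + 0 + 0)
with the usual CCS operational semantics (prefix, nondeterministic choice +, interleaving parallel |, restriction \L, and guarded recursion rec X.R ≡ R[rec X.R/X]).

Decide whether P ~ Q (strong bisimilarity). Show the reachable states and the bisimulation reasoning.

Reachable graph of P (5 states):
  m0 = c.b.a.a.(0 + 0) :: ··c··> m1
  m1 = b.a.a.(0 + 0) :: ··b··> m2
  m2 = a.a.(0 + 0) :: ··a··> m3
  m3 = a.(0 + 0) :: ··a··> m4
  m4 = 0 + 0 :: deadlocked
Reachable graph of Q (5 states):
  n0 = c.b.a.a.(0 + 0 + 0) :: ··c··> n1
  n1 = b.a.a.(0 + 0 + 0) :: ··b··> n2
  n2 = a.a.(0 + 0 + 0) :: ··a··> n3
  n3 = a.(0 + 0 + 0) :: ··a··> n4
  n4 = 0 + 0 + 0 :: deadlocked
Bisimilarity quotient blocks:
  B0 = {m0, n0}
  B1 = {m1, n1}
  B2 = {m2, n2}
  B3 = {m3, n3}
  B4 = {m4, n4}
m0 ∈ B0, n0 ∈ B0 → same block

YES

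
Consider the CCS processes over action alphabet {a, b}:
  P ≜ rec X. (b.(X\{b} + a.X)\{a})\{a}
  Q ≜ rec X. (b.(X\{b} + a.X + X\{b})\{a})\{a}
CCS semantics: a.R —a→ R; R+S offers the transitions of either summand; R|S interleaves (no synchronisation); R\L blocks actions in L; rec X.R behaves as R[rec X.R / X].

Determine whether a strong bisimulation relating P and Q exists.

P ~ Q

P's transition system — 2 states:
  p0 = rec X. (b.(X\{b} + a.X)\{a})\{a} → --b--▸ p1
  p1 = ((rec X. (b.(X\{b} + a.X)\{a})\{a})\{b} + a.(rec X. (b.(X\{b} + a.X)\{a})\{a}))\{a}\{a} → ∅
Q's transition system — 2 states:
  q0 = rec X. (b.(X\{b} + a.X + X\{b})\{a})\{a} → --b--▸ q1
  q1 = ((rec X. (b.(X\{b} + a.X + X\{b})\{a})\{a})\{b} + a.(rec X. (b.(X\{b} + a.X + X\{b})\{a})\{a}) + (rec X. (b.(X\{b} + a.X + X\{b})\{a})\{a})\{b})\{a}\{a} → ∅
Coarsest stable partition (strong bisimilarity classes):
  B0 = {p0, q0}
  B1 = {p1, q1}
p0 ∈ B0, q0 ∈ B0 → same block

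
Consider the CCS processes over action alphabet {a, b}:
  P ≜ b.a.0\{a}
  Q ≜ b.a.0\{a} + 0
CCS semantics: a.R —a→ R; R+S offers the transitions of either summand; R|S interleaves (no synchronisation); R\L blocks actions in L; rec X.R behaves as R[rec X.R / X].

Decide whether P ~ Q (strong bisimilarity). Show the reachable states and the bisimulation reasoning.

Reachable graph of P (3 states):
  s0 = b.a.0\{a} ⊢ ··b··> s1
  s1 = a.0\{a} ⊢ ··a··> s2
  s2 = 0\{a} ⊢ ·
Reachable graph of Q (3 states):
  t0 = b.a.0\{a} + 0 ⊢ ··b··> t1
  t1 = a.0\{a} ⊢ ··a··> t2
  t2 = 0\{a} ⊢ ·
Bisimilarity quotient blocks:
  B0 = {s0, t0}
  B1 = {s1, t1}
  B2 = {s2, t2}
s0 ∈ B0, t0 ∈ B0 → same block

bisimilar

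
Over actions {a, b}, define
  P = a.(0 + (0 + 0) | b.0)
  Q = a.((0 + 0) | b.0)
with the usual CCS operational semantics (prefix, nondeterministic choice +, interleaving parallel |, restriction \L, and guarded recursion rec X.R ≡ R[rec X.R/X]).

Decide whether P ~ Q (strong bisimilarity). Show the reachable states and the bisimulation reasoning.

Reachable graph of P (3 states):
  m0 = a.(0 + (0 + 0) | b.0) → =a=> m1
  m1 = 0 + (0 + 0) | b.0 → =b=> m2
  m2 = (0 + 0) | 0 → ·
Reachable graph of Q (3 states):
  n0 = a.((0 + 0) | b.0) → =a=> n1
  n1 = (0 + 0) | b.0 → =b=> n2
  n2 = (0 + 0) | 0 → ·
Partition-refinement fixed point:
  B0 = {m0, n0}
  B1 = {m1, n1}
  B2 = {m2, n2}
m0 ∈ B0, n0 ∈ B0 → same block

P ~ Q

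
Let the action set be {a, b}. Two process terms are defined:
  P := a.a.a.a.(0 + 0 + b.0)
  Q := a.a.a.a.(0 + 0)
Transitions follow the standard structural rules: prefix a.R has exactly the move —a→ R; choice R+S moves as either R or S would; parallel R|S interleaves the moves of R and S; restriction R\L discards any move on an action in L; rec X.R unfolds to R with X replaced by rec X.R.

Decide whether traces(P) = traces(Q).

traces(P) ≠ traces(Q) — witness ⟨aaaab⟩

LTS(P): 6 reachable states
  m0 = a.a.a.a.(0 + 0 + b.0) :: =a=> m1
  m1 = a.a.a.(0 + 0 + b.0) :: =a=> m2
  m2 = a.a.(0 + 0 + b.0) :: =a=> m3
  m3 = a.(0 + 0 + b.0) :: =a=> m4
  m4 = 0 + 0 + b.0 :: =b=> m5
  m5 = 0 :: ·
LTS(Q): 5 reachable states
  n0 = a.a.a.a.(0 + 0) :: =a=> n1
  n1 = a.a.a.(0 + 0) :: =a=> n2
  n2 = a.a.(0 + 0) :: =a=> n3
  n3 = a.(0 + 0) :: =a=> n4
  n4 = 0 + 0 :: ·
Trace ⟨aaaab⟩ through P, begin at {m0}:
  after a @ step 1: {m1}
  after a @ step 2: {m2}
  after a @ step 3: {m3}
  after a @ step 4: {m4}
  after b @ step 5: {m5}
  — P admits the full trace.
Trace ⟨aaaab⟩ through Q, begin at {n0}:
  after a @ step 1: {n1}
  after a @ step 2: {n2}
  after a @ step 3: {n3}
  after a @ step 4: {n4}
  after b @ step 5: ∅  — Q cannot continue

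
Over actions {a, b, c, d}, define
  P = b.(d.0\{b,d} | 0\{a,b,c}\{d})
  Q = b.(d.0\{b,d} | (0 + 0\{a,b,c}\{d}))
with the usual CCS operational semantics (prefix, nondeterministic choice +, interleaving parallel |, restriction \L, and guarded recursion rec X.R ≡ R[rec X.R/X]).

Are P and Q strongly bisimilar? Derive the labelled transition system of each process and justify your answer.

bisimilar

Reachable graph of P (3 states):
  p0 = b.(d.0\{b,d} | 0\{a,b,c}\{d}) | --b--▸ p1
  p1 = d.0\{b,d} | 0\{a,b,c}\{d} | --d--▸ p2
  p2 = 0\{b,d} | 0\{a,b,c}\{d} | deadlocked
Reachable graph of Q (3 states):
  q0 = b.(d.0\{b,d} | (0 + 0\{a,b,c}\{d})) | --b--▸ q1
  q1 = d.0\{b,d} | (0 + 0\{a,b,c}\{d}) | --d--▸ q2
  q2 = 0\{b,d} | (0 + 0\{a,b,c}\{d}) | deadlocked
Partition-refinement fixed point:
  B0 = {p0, q0}
  B1 = {p1, q1}
  B2 = {p2, q2}
p0 ∈ B0, q0 ∈ B0 → same block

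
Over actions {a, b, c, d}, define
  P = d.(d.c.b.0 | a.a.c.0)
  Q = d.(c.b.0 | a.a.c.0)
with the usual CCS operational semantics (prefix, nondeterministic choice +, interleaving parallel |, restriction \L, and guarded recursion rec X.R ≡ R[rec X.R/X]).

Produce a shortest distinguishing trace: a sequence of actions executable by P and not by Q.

P's transition system — 17 states:
  u0 = d.(d.c.b.0 | a.a.c.0) has moves =d=> u1
  u1 = d.c.b.0 | a.a.c.0 has moves =a=> u2, =d=> u3
  u2 = d.c.b.0 | a.c.0 has moves =a=> u4, =d=> u5
  u3 = c.b.0 | a.a.c.0 has moves =a=> u5, =c=> u6
  u4 = d.c.b.0 | c.0 has moves =c=> u7, =d=> u8
  u5 = c.b.0 | a.c.0 has moves =a=> u8, =c=> u9
  u6 = b.0 | a.a.c.0 has moves =a=> u9, =b=> u10
  u7 = d.c.b.0 | 0 has moves =d=> u11
  u8 = c.b.0 | c.0 has moves =c=> u11, =c=> u12
  u9 = b.0 | a.c.0 has moves =a=> u12, =b=> u13
  u10 = 0 | a.a.c.0 has moves =a=> u13
  u11 = c.b.0 | 0 has moves =c=> u14
  u12 = b.0 | c.0 has moves =b=> u15, =c=> u14
  u13 = 0 | a.c.0 has moves =a=> u15
  u14 = b.0 | 0 has moves =b=> u16
  u15 = 0 | c.0 has moves =c=> u16
  u16 = 0 | 0 has moves deadlocked
Q's transition system — 13 states:
  v0 = d.(c.b.0 | a.a.c.0) has moves =d=> v1
  v1 = c.b.0 | a.a.c.0 has moves =a=> v2, =c=> v3
  v2 = c.b.0 | a.c.0 has moves =a=> v4, =c=> v5
  v3 = b.0 | a.a.c.0 has moves =a=> v5, =b=> v6
  v4 = c.b.0 | c.0 has moves =c=> v7, =c=> v8
  v5 = b.0 | a.c.0 has moves =a=> v7, =b=> v9
  v6 = 0 | a.a.c.0 has moves =a=> v9
  v7 = b.0 | c.0 has moves =b=> v10, =c=> v11
  v8 = c.b.0 | 0 has moves =c=> v11
  v9 = 0 | a.c.0 has moves =a=> v10
  v10 = 0 | c.0 has moves =c=> v12
  v11 = b.0 | 0 has moves =b=> v12
  v12 = 0 | 0 has moves deadlocked
Trace ⟨dd⟩ through P, begin at {u0}:
  [1] d ⇒ {u1}
  [2] d ⇒ {u3}
  ✓ P
Trace ⟨dd⟩ through Q, begin at {v0}:
  [1] d ⇒ {v1}
  [2] d ⇒ no successor for Q

dd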